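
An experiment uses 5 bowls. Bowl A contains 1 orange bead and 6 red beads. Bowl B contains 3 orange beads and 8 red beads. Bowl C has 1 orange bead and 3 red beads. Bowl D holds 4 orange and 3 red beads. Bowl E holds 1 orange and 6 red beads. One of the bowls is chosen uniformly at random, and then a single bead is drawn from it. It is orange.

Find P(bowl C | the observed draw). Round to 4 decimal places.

0.1812

For each hypothesis, P(data | H) works out to: P(data | bowl A) = (1/7) = 1/7; P(data | bowl B) = (3/11) = 3/11; P(data | bowl C) = (1/4) = 1/4; P(data | bowl D) = (4/7) = 4/7; P(data | bowl E) = (1/7) = 1/7.
Multiplying each by its prior: 1/5 · 1/7 = 1/35, 1/5 · 3/11 = 3/55, 1/5 · 1/4 = 1/20, 1/5 · 4/7 = 4/35, 1/5 · 1/7 = 1/35; with total 85/308.
So P(bowl C | data) = (1/20) / (85/308) = 77/425.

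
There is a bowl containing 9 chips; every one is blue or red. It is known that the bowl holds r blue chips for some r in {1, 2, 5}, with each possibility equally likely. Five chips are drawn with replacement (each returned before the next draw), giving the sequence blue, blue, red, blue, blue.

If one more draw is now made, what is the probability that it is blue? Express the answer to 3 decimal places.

The likelihood of the observed sequence under each hypothesis: P(data | r = 1) = (1/9)(1/9)(8/9)(1/9)(1/9) = 0.00013548; P(data | r = 2) = (2/9)(2/9)(7/9)(2/9)(2/9) = 0.0018967; P(data | r = 5) = (5/9)(5/9)(4/9)(5/9)(5/9) = 0.042338.
Multiplying each by its prior: 1/3 · 0.00013548 = 4.516e-05, 1/3 · 0.0018967 = 0.00063224, 1/3 · 0.042338 = 0.014113; summing to 0.01479.
Normalising, the posterior is P(r = 1 | data) = 0.0030534, P(r = 2 | data) = 0.042748, P(r = 5 | data) = 0.9542.
Averaging over the posterior, P(blue next | data) = (1/9)(0.0030534) + (2/9)(0.042748) + (5/9)(0.9542) = 0.53995.

0.540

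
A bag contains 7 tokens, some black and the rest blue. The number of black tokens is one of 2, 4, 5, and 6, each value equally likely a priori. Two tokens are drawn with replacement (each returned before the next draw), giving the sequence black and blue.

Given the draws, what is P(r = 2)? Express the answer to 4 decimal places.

0.2632

The likelihood of the observed sequence under each hypothesis: P(data | r = 2) = (2/7)(5/7) = 10/49; P(data | r = 4) = (4/7)(3/7) = 12/49; P(data | r = 5) = (5/7)(2/7) = 10/49; P(data | r = 6) = (6/7)(1/7) = 6/49.
The prior-weighted likelihoods are 1/4 · 10/49 = 5/98, 1/4 · 12/49 = 3/49, 1/4 · 10/49 = 5/98, 1/4 · 6/49 = 3/98; summing to 19/98.
Therefore the posterior P(r = 2 | data) = (5/98) / (19/98) = 5/19.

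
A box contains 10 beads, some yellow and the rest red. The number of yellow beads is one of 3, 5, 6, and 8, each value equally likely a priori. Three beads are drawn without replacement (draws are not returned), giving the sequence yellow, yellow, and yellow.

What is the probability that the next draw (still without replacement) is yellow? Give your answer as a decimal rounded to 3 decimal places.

Under each hypothesis, the probability of the observed sequence is: P(data | r = 3) = (3/10)(2/9)(1/8) = 1/120; P(data | r = 5) = (5/10)(4/9)(3/8) = 1/12; P(data | r = 6) = (6/10)(5/9)(4/8) = 1/6; P(data | r = 8) = (8/10)(7/9)(6/8) = 7/15.
The prior-weighted likelihoods are 1/4 · 1/120 = 1/480, 1/4 · 1/12 = 1/48, 1/4 · 1/6 = 1/24, 1/4 · 7/15 = 7/60; these sum to 29/160.
Dividing through by the total gives posterior P(r = 3 | data) = 1/87, P(r = 5 | data) = 10/87, P(r = 6 | data) = 20/87, P(r = 8 | data) = 56/87.
The predictive probability is P(yellow next | data) = (0)(1/87) + (2/7)(10/87) + (3/7)(20/87) + (5/7)(56/87) = 120/203.

0.591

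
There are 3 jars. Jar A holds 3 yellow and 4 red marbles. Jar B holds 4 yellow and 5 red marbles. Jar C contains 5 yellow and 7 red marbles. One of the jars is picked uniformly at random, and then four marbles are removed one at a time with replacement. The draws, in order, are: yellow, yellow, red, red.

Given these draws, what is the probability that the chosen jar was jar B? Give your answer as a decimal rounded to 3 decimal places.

0.339

The likelihood of the observed sequence under each hypothesis: P(data | jar A) = (3/7)(3/7)(4/7)(4/7) = 0.059975; P(data | jar B) = (4/9)(4/9)(5/9)(5/9) = 0.060966; P(data | jar C) = (5/12)(5/12)(7/12)(7/12) = 0.059076.
Multiplying each by its prior: 1/3 · 0.059975 = 0.019992, 1/3 · 0.060966 = 0.020322, 1/3 · 0.059076 = 0.019692; these sum to 0.060006.
By Bayes' rule, P(jar B | data) = (0.020322) / (0.060006) = 0.33867.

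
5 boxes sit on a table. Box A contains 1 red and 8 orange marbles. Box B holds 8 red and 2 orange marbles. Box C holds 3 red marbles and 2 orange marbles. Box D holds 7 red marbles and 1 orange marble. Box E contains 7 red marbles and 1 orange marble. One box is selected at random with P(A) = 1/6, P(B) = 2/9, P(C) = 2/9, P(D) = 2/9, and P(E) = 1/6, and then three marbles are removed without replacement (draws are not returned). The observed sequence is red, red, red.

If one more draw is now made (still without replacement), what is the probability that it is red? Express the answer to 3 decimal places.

0.728

The likelihood of the observed sequence under each hypothesis: P(data | box A) = (1/9)(0/8) = 0; P(data | box B) = (8/10)(7/9)(6/8) = 0.46667; P(data | box C) = (3/5)(2/4)(1/3) = 0.1; P(data | box D) = (7/8)(6/7)(5/6) = 0.625; P(data | box E) = (7/8)(6/7)(5/6) = 0.625.
The prior-weighted likelihoods are 1/6 · 0 = 0, 2/9 · 0.46667 = 0.1037, 2/9 · 0.1 = 0.022222, 2/9 · 0.625 = 0.13889, 1/6 · 0.625 = 0.10417; summing to 0.36898.
The posterior is then P(box A | data) = 0, P(box B | data) = 0.28105, P(box C | data) = 0.060226, P(box D | data) = 0.37641, P(box E | data) = 0.28231.
Averaging over the posterior, P(red next | data) = (5/7)(0.28105) + (0)(0.060226) + (4/5)(0.37641) + (4/5)(0.28231) = 0.72773.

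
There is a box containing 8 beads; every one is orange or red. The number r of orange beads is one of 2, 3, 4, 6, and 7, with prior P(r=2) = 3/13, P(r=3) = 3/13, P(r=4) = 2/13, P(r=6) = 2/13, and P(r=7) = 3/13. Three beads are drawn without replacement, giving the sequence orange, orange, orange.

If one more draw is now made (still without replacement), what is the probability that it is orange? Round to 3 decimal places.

0.703

For each hypothesis, P(data | H) works out to: P(data | r = 2) = (2/8)(1/7)(0/6) = 0; P(data | r = 3) = (3/8)(2/7)(1/6) = 1/56; P(data | r = 4) = (4/8)(3/7)(2/6) = 1/14; P(data | r = 6) = (6/8)(5/7)(4/6) = 5/14; P(data | r = 7) = (7/8)(6/7)(5/6) = 5/8.
Multiplying each by its prior: 3/13 · 0 = 0, 3/13 · 1/56 = 3/728, 2/13 · 1/14 = 1/91, 2/13 · 5/14 = 5/91, 3/13 · 5/8 = 15/104; these sum to 3/14.
Dividing through by the total gives posterior P(r = 2 | data) = 0, P(r = 3 | data) = 1/52, P(r = 4 | data) = 2/39, P(r = 6 | data) = 10/39, P(r = 7 | data) = 35/52.
So P(orange next | data) = Σ P(orange next | H) P(H | data) = (0)(1/52) + (1/5)(2/39) + (3/5)(10/39) + (4/5)(35/52) = 137/195.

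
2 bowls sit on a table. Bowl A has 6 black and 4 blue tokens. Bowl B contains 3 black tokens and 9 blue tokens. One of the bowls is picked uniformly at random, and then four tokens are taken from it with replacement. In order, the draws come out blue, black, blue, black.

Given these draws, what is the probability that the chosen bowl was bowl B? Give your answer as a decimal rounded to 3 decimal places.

For each hypothesis, P(data | H) works out to: P(data | bowl A) = (4/10)(6/10)(4/10)(6/10) = 0.0576; P(data | bowl B) = (9/12)(3/12)(9/12)(3/12) = 0.035156.
The prior-weighted likelihoods are 1/2 · 0.0576 = 0.0288, 1/2 · 0.035156 = 0.017578; these sum to 0.046378.
So P(bowl B | data) = (0.017578) / (0.046378) = 0.37902.

0.379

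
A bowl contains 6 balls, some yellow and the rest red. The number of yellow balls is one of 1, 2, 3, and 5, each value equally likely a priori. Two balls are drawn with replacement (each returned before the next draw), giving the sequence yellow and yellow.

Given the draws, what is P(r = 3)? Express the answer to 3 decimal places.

For each hypothesis, P(data | H) works out to: P(data | r = 1) = (1/6)(1/6) = 1/36; P(data | r = 2) = (2/6)(2/6) = 1/9; P(data | r = 3) = (3/6)(3/6) = 1/4; P(data | r = 5) = (5/6)(5/6) = 25/36.
Weighting by the prior gives 1/4 · 1/36 = 1/144, 1/4 · 1/9 = 1/36, 1/4 · 1/4 = 1/16, 1/4 · 25/36 = 25/144; these sum to 13/48.
So P(r = 3 | data) = (1/16) / (13/48) = 3/13.

0.231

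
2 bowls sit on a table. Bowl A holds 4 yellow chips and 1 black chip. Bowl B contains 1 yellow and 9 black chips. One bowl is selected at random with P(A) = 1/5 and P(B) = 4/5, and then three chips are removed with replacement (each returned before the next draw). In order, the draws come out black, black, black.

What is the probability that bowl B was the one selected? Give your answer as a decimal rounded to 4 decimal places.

Compute the likelihood of the observed sequence for each case: P(data | bowl A) = (1/5)(1/5)(1/5) = 0.008; P(data | bowl B) = (9/10)(9/10)(9/10) = 0.729.
The prior-weighted likelihoods are 1/5 · 0.008 = 0.0016, 4/5 · 0.729 = 0.5832; with total 0.5848.
Hence P(bowl B | data) = (0.5832) / (0.5848) = 0.99726.

0.9973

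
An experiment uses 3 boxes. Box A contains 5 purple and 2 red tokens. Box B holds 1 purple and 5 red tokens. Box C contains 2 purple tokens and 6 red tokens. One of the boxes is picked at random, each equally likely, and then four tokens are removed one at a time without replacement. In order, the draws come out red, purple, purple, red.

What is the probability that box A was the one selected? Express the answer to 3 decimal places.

0.571

Under each hypothesis, the probability of the observed sequence is: P(data | box A) = (2/7)(5/6)(4/5)(1/4) = 1/21; P(data | box B) = (5/6)(1/5)(0/4) = 0; P(data | box C) = (6/8)(2/7)(1/6)(5/5) = 1/28.
The prior-weighted likelihoods are 1/3 · 1/21 = 1/63, 1/3 · 0 = 0, 1/3 · 1/28 = 1/84; with total 1/36.
Therefore the posterior P(box A | data) = (1/63) / (1/36) = 4/7.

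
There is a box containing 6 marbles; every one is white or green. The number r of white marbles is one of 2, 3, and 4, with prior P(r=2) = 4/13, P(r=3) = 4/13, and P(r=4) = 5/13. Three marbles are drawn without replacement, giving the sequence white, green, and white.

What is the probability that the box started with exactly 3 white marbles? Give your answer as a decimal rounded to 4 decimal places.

0.3214

The likelihood of the observed sequence under each hypothesis: P(data | r = 2) = (2/6)(4/5)(1/4) = 1/15; P(data | r = 3) = (3/6)(3/5)(2/4) = 3/20; P(data | r = 4) = (4/6)(2/5)(3/4) = 1/5.
The prior-weighted likelihoods are 4/13 · 1/15 = 4/195, 4/13 · 3/20 = 3/65, 5/13 · 1/5 = 1/13; these sum to 28/195.
Hence P(r = 3 | data) = (3/65) / (28/195) = 9/28.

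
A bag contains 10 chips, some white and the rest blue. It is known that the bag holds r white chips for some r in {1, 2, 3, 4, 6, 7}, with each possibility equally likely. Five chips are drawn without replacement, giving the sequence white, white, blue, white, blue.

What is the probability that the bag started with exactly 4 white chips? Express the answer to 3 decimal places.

0.196

Compute the likelihood of the observed sequence for each case: P(data | r = 1) = (1/10)(0/9) = 0; P(data | r = 2) = (2/10)(1/9)(8/8)(0/7) = 0; P(data | r = 3) = (3/10)(2/9)(7/8)(1/7)(6/6) = 1/120; P(data | r = 4) = (4/10)(3/9)(6/8)(2/7)(5/6) = 1/42; P(data | r = 6) = (6/10)(5/9)(4/8)(4/7)(3/6) = 1/21; P(data | r = 7) = (7/10)(6/9)(3/8)(5/7)(2/6) = 1/24.
The prior-weighted likelihoods are 1/6 · 0 = 0, 1/6 · 0 = 0, 1/6 · 1/120 = 1/720, 1/6 · 1/42 = 1/252, 1/6 · 1/21 = 1/126, 1/6 · 1/24 = 1/144; these sum to 17/840.
Therefore the posterior P(r = 4 | data) = (1/252) / (17/840) = 10/51.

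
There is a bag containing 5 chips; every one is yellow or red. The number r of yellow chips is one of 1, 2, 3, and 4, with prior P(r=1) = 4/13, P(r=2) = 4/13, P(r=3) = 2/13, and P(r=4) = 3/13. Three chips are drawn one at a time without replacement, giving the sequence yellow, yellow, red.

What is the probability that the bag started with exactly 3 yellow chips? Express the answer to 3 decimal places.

0.286

The likelihood of the observed sequence under each hypothesis: P(data | r = 1) = (1/5)(0/4) = 0; P(data | r = 2) = (2/5)(1/4)(3/3) = 1/10; P(data | r = 3) = (3/5)(2/4)(2/3) = 1/5; P(data | r = 4) = (4/5)(3/4)(1/3) = 1/5.
The prior-weighted likelihoods are 4/13 · 0 = 0, 4/13 · 1/10 = 2/65, 2/13 · 1/5 = 2/65, 3/13 · 1/5 = 3/65; with total 7/65.
Hence P(r = 3 | data) = (2/65) / (7/65) = 2/7.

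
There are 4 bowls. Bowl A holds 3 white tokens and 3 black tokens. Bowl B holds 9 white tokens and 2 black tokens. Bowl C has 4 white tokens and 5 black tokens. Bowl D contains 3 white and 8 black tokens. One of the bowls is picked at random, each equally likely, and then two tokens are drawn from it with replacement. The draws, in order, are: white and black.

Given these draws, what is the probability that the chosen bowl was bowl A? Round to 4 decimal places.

0.2962

The likelihood of the observed sequence under each hypothesis: P(data | bowl A) = (3/6)(3/6) = 0.25; P(data | bowl B) = (9/11)(2/11) = 0.14876; P(data | bowl C) = (4/9)(5/9) = 0.24691; P(data | bowl D) = (3/11)(8/11) = 0.19835.
Weighting by the prior gives 1/4 · 0.25 = 0.0625, 1/4 · 0.14876 = 0.03719, 1/4 · 0.24691 = 0.061728, 1/4 · 0.19835 = 0.049587; these sum to 0.21101.
Therefore the posterior P(bowl A | data) = (0.0625) / (0.21101) = 0.2962.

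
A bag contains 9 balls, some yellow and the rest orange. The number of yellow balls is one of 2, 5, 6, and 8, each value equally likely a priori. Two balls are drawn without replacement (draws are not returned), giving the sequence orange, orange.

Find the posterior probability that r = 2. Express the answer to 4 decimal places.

0.7000

Under each hypothesis, the probability of the observed sequence is: P(data | r = 2) = (7/9)(6/8) = 7/12; P(data | r = 5) = (4/9)(3/8) = 1/6; P(data | r = 6) = (3/9)(2/8) = 1/12; P(data | r = 8) = (1/9)(0/8) = 0.
Weighting by the prior gives 1/4 · 7/12 = 7/48, 1/4 · 1/6 = 1/24, 1/4 · 1/12 = 1/48, 1/4 · 0 = 0; with total 5/24.
Hence P(r = 2 | data) = (7/48) / (5/24) = 7/10.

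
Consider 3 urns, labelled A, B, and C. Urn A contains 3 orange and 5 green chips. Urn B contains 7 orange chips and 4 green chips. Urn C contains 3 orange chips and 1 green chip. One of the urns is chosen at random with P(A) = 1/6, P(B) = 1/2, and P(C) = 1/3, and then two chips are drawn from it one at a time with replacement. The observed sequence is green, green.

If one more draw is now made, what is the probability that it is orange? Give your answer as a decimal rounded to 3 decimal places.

Compute the likelihood of the observed sequence for each case: P(data | urn A) = (5/8)(5/8) = 0.39062; P(data | urn B) = (4/11)(4/11) = 0.13223; P(data | urn C) = (1/4)(1/4) = 0.0625.
Weighting by the prior gives 1/6 · 0.39062 = 0.065104, 1/2 · 0.13223 = 0.066116, 1/3 · 0.0625 = 0.020833; these sum to 0.15205.
Normalising, the posterior is P(urn A | data) = 0.42817, P(urn B | data) = 0.43482, P(urn C | data) = 0.13701.
Averaging over the posterior, P(orange next | data) = (3/8)(0.42817) + (7/11)(0.43482) + (3/4)(0.13701) = 0.54003.

0.540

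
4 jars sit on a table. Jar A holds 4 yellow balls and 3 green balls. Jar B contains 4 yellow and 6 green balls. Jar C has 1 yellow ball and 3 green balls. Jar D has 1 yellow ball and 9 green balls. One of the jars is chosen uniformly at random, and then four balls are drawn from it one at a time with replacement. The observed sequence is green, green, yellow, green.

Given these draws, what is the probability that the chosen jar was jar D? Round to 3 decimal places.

The likelihood of the observed sequence under each hypothesis: P(data | jar A) = (3/7)(3/7)(4/7)(3/7) = 0.044981; P(data | jar B) = (6/10)(6/10)(4/10)(6/10) = 0.0864; P(data | jar C) = (3/4)(3/4)(1/4)(3/4) = 0.10547; P(data | jar D) = (9/10)(9/10)(1/10)(9/10) = 0.0729.
Multiplying each by its prior: 1/4 · 0.044981 = 0.011245, 1/4 · 0.0864 = 0.0216, 1/4 · 0.10547 = 0.026367, 1/4 · 0.0729 = 0.018225; with total 0.077438.
So P(jar D | data) = (0.018225) / (0.077438) = 0.23535.

0.235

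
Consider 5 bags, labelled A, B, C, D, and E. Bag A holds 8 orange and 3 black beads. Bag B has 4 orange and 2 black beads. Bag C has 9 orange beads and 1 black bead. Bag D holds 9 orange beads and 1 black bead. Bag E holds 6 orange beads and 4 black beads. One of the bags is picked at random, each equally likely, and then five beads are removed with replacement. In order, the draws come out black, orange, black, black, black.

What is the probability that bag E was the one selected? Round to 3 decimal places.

For each hypothesis, P(data | H) works out to: P(data | bag A) = (3/11)(8/11)(3/11)(3/11)(3/11) = 0.0040236; P(data | bag B) = (2/6)(4/6)(2/6)(2/6)(2/6) = 0.0082305; P(data | bag C) = (1/10)(9/10)(1/10)(1/10)(1/10) = 9e-05; P(data | bag D) = (1/10)(9/10)(1/10)(1/10)(1/10) = 9e-05; P(data | bag E) = (4/10)(6/10)(4/10)(4/10)(4/10) = 0.01536.
Multiplying each by its prior: 1/5 · 0.0040236 = 0.00080471, 1/5 · 0.0082305 = 0.0016461, 1/5 · 9e-05 = 1.8e-05, 1/5 · 9e-05 = 1.8e-05, 1/5 · 0.01536 = 0.003072; these sum to 0.0055588.
Therefore the posterior P(bag E | data) = (0.003072) / (0.0055588) = 0.55264.

0.553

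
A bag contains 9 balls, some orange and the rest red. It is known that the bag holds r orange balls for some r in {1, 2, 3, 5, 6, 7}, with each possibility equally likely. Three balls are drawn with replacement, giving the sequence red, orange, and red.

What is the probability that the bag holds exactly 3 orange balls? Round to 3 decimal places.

0.250

The likelihood of the observed sequence under each hypothesis: P(data | r = 1) = (8/9)(1/9)(8/9) = 0.087791; P(data | r = 2) = (7/9)(2/9)(7/9) = 0.13443; P(data | r = 3) = (6/9)(3/9)(6/9) = 0.14815; P(data | r = 5) = (4/9)(5/9)(4/9) = 0.10974; P(data | r = 6) = (3/9)(6/9)(3/9) = 0.074074; P(data | r = 7) = (2/9)(7/9)(2/9) = 0.038409.
The prior-weighted likelihoods are 1/6 · 0.087791 = 0.014632, 1/6 · 0.13443 = 0.022405, 1/6 · 0.14815 = 0.024691, 1/6 · 0.10974 = 0.01829, 1/6 · 0.074074 = 0.012346, 1/6 · 0.038409 = 0.0064015; summing to 0.098765.
By Bayes' rule, P(r = 3 | data) = (0.024691) / (0.098765) = 0.25.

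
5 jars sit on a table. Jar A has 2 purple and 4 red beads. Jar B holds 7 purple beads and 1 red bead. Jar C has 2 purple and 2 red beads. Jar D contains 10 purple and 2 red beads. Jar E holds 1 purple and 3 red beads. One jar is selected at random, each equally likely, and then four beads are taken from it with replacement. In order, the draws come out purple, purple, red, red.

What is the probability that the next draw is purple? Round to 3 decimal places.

The likelihood of the observed sequence under each hypothesis: P(data | jar A) = (2/6)(2/6)(4/6)(4/6) = 0.049383; P(data | jar B) = (7/8)(7/8)(1/8)(1/8) = 0.011963; P(data | jar C) = (2/4)(2/4)(2/4)(2/4) = 0.0625; P(data | jar D) = (10/12)(10/12)(2/12)(2/12) = 0.01929; P(data | jar E) = (1/4)(1/4)(3/4)(3/4) = 0.035156.
The prior-weighted likelihoods are 1/5 · 0.049383 = 0.0098765, 1/5 · 0.011963 = 0.0023926, 1/5 · 0.0625 = 0.0125, 1/5 · 0.01929 = 0.003858, 1/5 · 0.035156 = 0.0070313; these sum to 0.035658.
Dividing through by the total gives posterior P(jar A | data) = 0.27698, P(jar B | data) = 0.067097, P(jar C | data) = 0.35055, P(jar D | data) = 0.10819, P(jar E | data) = 0.19718.
The predictive probability is P(purple next | data) = (1/3)(0.27698) + (7/8)(0.067097) + (1/2)(0.35055) + (5/6)(0.10819) + (1/4)(0.19718) = 0.46577.

0.466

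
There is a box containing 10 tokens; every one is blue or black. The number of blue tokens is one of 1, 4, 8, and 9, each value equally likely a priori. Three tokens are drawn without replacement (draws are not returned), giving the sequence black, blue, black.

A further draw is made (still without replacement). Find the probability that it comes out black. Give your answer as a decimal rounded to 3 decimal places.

Compute the likelihood of the observed sequence for each case: P(data | r = 1) = (9/10)(1/9)(8/8) = 1/10; P(data | r = 4) = (6/10)(4/9)(5/8) = 1/6; P(data | r = 8) = (2/10)(8/9)(1/8) = 1/45; P(data | r = 9) = (1/10)(9/9)(0/8) = 0.
Multiplying each by its prior: 1/4 · 1/10 = 1/40, 1/4 · 1/6 = 1/24, 1/4 · 1/45 = 1/180, 1/4 · 0 = 0; these sum to 13/180.
Normalising, the posterior is P(r = 1 | data) = 9/26, P(r = 4 | data) = 15/26, P(r = 8 | data) = 1/13, P(r = 9 | data) = 0.
The predictive probability is P(black next | data) = (1)(9/26) + (4/7)(15/26) + (0)(1/13) = 123/182.

0.676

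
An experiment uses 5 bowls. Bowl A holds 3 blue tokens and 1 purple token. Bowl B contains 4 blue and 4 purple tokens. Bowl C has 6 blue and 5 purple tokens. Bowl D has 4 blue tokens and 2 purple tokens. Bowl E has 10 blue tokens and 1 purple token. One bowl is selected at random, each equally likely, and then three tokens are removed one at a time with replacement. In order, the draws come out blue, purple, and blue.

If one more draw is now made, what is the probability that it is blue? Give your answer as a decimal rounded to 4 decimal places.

0.6550

Under each hypothesis, the probability of the observed sequence is: P(data | bowl A) = (3/4)(1/4)(3/4) = 0.14062; P(data | bowl B) = (4/8)(4/8)(4/8) = 0.125; P(data | bowl C) = (6/11)(5/11)(6/11) = 0.13524; P(data | bowl D) = (4/6)(2/6)(4/6) = 0.14815; P(data | bowl E) = (10/11)(1/11)(10/11) = 0.075131.
Weighting by the prior gives 1/5 · 0.14062 = 0.028125, 1/5 · 0.125 = 0.025, 1/5 · 0.13524 = 0.027047, 1/5 · 0.14815 = 0.02963, 1/5 · 0.075131 = 0.015026; with total 0.12483.
The posterior is then P(bowl A | data) = 0.22531, P(bowl B | data) = 0.20028, P(bowl C | data) = 0.21668, P(bowl D | data) = 0.23736, P(bowl E | data) = 0.12038.
The predictive probability is P(blue next | data) = (3/4)(0.22531) + (1/2)(0.20028) + (6/11)(0.21668) + (2/3)(0.23736) + (10/11)(0.12038) = 0.65498.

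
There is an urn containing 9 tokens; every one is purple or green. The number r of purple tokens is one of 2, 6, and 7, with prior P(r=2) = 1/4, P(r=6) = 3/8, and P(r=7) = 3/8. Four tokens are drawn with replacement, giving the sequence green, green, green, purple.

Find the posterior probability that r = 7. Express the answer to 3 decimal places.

0.083

The likelihood of the observed sequence under each hypothesis: P(data | r = 2) = (7/9)(7/9)(7/9)(2/9) = 0.10456; P(data | r = 6) = (3/9)(3/9)(3/9)(6/9) = 0.024691; P(data | r = 7) = (2/9)(2/9)(2/9)(7/9) = 0.0085353.
The prior-weighted likelihoods are 1/4 · 0.10456 = 0.026139, 3/8 · 0.024691 = 0.0092593, 3/8 · 0.0085353 = 0.0032007; with total 0.038599.
Therefore the posterior P(r = 7 | data) = (0.0032007) / (0.038599) = 0.082922.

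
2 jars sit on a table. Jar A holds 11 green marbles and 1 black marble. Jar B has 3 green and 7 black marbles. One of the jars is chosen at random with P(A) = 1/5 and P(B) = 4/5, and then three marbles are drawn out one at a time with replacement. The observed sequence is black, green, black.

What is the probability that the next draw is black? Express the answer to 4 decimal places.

Under each hypothesis, the probability of the observed sequence is: P(data | jar A) = (1/12)(11/12)(1/12) = 0.0063657; P(data | jar B) = (7/10)(3/10)(7/10) = 0.147.
Weighting by the prior gives 1/5 · 0.0063657 = 0.0012731, 4/5 · 0.147 = 0.1176; summing to 0.11887.
The posterior is then P(jar A | data) = 0.01071, P(jar B | data) = 0.98929.
The predictive probability is P(black next | data) = (1/12)(0.01071) + (7/10)(0.98929) = 0.6934.

0.6934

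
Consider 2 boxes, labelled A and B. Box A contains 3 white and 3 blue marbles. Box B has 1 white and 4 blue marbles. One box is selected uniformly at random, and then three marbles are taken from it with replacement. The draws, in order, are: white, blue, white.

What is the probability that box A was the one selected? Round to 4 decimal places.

The likelihood of the observed sequence under each hypothesis: P(data | box A) = (3/6)(3/6)(3/6) = 0.125; P(data | box B) = (1/5)(4/5)(1/5) = 0.032.
Weighting by the prior gives 1/2 · 0.125 = 0.0625, 1/2 · 0.032 = 0.016; summing to 0.0785.
By Bayes' rule, P(box A | data) = (0.0625) / (0.0785) = 0.79618.

0.7962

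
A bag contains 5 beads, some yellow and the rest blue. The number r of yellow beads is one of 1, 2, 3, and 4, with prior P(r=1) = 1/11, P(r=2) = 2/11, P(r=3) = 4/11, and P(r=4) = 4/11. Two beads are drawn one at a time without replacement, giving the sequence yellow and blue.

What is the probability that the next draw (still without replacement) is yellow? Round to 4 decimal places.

0.6429

The likelihood of the observed sequence under each hypothesis: P(data | r = 1) = (1/5)(4/4) = 1/5; P(data | r = 2) = (2/5)(3/4) = 3/10; P(data | r = 3) = (3/5)(2/4) = 3/10; P(data | r = 4) = (4/5)(1/4) = 1/5.
The prior-weighted likelihoods are 1/11 · 1/5 = 1/55, 2/11 · 3/10 = 3/55, 4/11 · 3/10 = 6/55, 4/11 · 1/5 = 4/55; these sum to 14/55.
The posterior is then P(r = 1 | data) = 1/14, P(r = 2 | data) = 3/14, P(r = 3 | data) = 3/7, P(r = 4 | data) = 2/7.
Averaging over the posterior, P(yellow next | data) = (0)(1/14) + (1/3)(3/14) + (2/3)(3/7) + (1)(2/7) = 9/14.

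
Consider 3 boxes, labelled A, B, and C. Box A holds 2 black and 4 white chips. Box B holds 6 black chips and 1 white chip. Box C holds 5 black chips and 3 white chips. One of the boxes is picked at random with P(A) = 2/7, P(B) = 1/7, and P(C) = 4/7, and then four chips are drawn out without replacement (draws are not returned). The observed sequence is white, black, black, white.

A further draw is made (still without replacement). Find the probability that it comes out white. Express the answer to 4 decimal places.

0.4886

For each hypothesis, P(data | H) works out to: P(data | box A) = (4/6)(2/5)(1/4)(3/3) = 1/15; P(data | box B) = (1/7)(6/6)(5/5)(0/4) = 0; P(data | box C) = (3/8)(5/7)(4/6)(2/5) = 1/14.
Multiplying each by its prior: 2/7 · 1/15 = 2/105, 1/7 · 0 = 0, 4/7 · 1/14 = 2/49; these sum to 44/735.
Normalising, the posterior is P(box A | data) = 7/22, P(box B | data) = 0, P(box C | data) = 15/22.
Averaging over the posterior, P(white next | data) = (1)(7/22) + (1/4)(15/22) = 43/88.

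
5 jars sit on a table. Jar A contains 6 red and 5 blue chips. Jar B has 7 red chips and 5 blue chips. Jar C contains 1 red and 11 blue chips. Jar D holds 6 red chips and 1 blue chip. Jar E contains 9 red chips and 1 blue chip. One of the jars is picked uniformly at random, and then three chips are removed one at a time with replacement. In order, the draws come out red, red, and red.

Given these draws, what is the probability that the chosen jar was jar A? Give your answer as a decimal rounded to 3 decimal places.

The likelihood of the observed sequence under each hypothesis: P(data | jar A) = (6/11)(6/11)(6/11) = 0.16228; P(data | jar B) = (7/12)(7/12)(7/12) = 0.1985; P(data | jar C) = (1/12)(1/12)(1/12) = 0.0005787; P(data | jar D) = (6/7)(6/7)(6/7) = 0.62974; P(data | jar E) = (9/10)(9/10)(9/10) = 0.729.
Multiplying each by its prior: 1/5 · 0.16228 = 0.032457, 1/5 · 0.1985 = 0.039699, 1/5 · 0.0005787 = 0.00011574, 1/5 · 0.62974 = 0.12595, 1/5 · 0.729 = 0.1458; with total 0.34402.
Therefore the posterior P(jar A | data) = (0.032457) / (0.34402) = 0.094346.

0.094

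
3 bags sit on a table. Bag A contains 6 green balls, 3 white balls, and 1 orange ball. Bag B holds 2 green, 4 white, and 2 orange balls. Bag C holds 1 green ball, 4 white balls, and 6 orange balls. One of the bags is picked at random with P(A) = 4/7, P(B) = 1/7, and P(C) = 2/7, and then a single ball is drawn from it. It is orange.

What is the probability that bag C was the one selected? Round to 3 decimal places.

0.627

Compute the likelihood of this draw for each case: P(data | bag A) = (1/10) = 0.1; P(data | bag B) = (2/8) = 0.25; P(data | bag C) = (6/11) = 0.54545.
Weighting by the prior gives 4/7 · 0.1 = 0.057143, 1/7 · 0.25 = 0.035714, 2/7 · 0.54545 = 0.15584; summing to 0.2487.
Hence P(bag C | data) = (0.15584) / (0.2487) = 0.62663.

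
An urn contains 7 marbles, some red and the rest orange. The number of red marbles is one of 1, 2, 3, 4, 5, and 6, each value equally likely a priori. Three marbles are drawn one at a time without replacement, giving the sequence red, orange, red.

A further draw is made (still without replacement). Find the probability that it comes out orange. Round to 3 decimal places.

0.400

Under each hypothesis, the probability of the observed sequence is: P(data | r = 1) = (1/7)(6/6)(0/5) = 0; P(data | r = 2) = (2/7)(5/6)(1/5) = 1/21; P(data | r = 3) = (3/7)(4/6)(2/5) = 4/35; P(data | r = 4) = (4/7)(3/6)(3/5) = 6/35; P(data | r = 5) = (5/7)(2/6)(4/5) = 4/21; P(data | r = 6) = (6/7)(1/6)(5/5) = 1/7.
Weighting by the prior gives 1/6 · 0 = 0, 1/6 · 1/21 = 1/126, 1/6 · 4/35 = 2/105, 1/6 · 6/35 = 1/35, 1/6 · 4/21 = 2/63, 1/6 · 1/7 = 1/42; these sum to 1/9.
Normalising, the posterior is P(r = 1 | data) = 0, P(r = 2 | data) = 1/14, P(r = 3 | data) = 6/35, P(r = 4 | data) = 9/35, P(r = 5 | data) = 2/7, P(r = 6 | data) = 3/14.
Averaging over the posterior, P(orange next | data) = (1)(1/14) + (3/4)(6/35) + (1/2)(9/35) + (1/4)(2/7) + (0)(3/14) = 2/5.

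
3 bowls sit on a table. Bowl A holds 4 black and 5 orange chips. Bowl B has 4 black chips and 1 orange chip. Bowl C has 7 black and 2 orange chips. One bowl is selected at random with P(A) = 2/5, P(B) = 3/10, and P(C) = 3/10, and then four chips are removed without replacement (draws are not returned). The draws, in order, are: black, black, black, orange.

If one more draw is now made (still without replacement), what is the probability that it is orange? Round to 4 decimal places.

0.1789

Compute the likelihood of the observed sequence for each case: P(data | bowl A) = (4/9)(3/8)(2/7)(5/6) = 0.039683; P(data | bowl B) = (4/5)(3/4)(2/3)(1/2) = 0.2; P(data | bowl C) = (7/9)(6/8)(5/7)(2/6) = 0.13889.
The prior-weighted likelihoods are 2/5 · 0.039683 = 0.015873, 3/10 · 0.2 = 0.06, 3/10 · 0.13889 = 0.041667; these sum to 0.11754.
The posterior is then P(bowl A | data) = 0.13504, P(bowl B | data) = 0.51047, P(bowl C | data) = 0.35449.
Averaging over the posterior, P(orange next | data) = (4/5)(0.13504) + (0)(0.51047) + (1/5)(0.35449) = 0.17893.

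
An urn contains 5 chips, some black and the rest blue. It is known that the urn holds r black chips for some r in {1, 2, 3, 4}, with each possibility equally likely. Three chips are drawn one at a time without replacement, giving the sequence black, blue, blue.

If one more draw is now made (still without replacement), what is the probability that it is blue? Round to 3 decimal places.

0.600

Under each hypothesis, the probability of the observed sequence is: P(data | r = 1) = (1/5)(4/4)(3/3) = 1/5; P(data | r = 2) = (2/5)(3/4)(2/3) = 1/5; P(data | r = 3) = (3/5)(2/4)(1/3) = 1/10; P(data | r = 4) = (4/5)(1/4)(0/3) = 0.
Multiplying each by its prior: 1/4 · 1/5 = 1/20, 1/4 · 1/5 = 1/20, 1/4 · 1/10 = 1/40, 1/4 · 0 = 0; these sum to 1/8.
Normalising, the posterior is P(r = 1 | data) = 2/5, P(r = 2 | data) = 2/5, P(r = 3 | data) = 1/5, P(r = 4 | data) = 0.
Averaging over the posterior, P(blue next | data) = (1)(2/5) + (1/2)(2/5) + (0)(1/5) = 3/5.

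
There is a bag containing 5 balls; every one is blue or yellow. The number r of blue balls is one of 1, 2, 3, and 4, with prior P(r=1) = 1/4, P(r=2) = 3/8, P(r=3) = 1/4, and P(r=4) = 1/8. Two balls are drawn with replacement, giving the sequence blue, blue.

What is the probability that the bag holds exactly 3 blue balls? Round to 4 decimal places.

0.3750

Under each hypothesis, the probability of the observed sequence is: P(data | r = 1) = (1/5)(1/5) = 1/25; P(data | r = 2) = (2/5)(2/5) = 4/25; P(data | r = 3) = (3/5)(3/5) = 9/25; P(data | r = 4) = (4/5)(4/5) = 16/25.
Multiplying each by its prior: 1/4 · 1/25 = 1/100, 3/8 · 4/25 = 3/50, 1/4 · 9/25 = 9/100, 1/8 · 16/25 = 2/25; these sum to 6/25.
Therefore the posterior P(r = 3 | data) = (9/100) / (6/25) = 3/8.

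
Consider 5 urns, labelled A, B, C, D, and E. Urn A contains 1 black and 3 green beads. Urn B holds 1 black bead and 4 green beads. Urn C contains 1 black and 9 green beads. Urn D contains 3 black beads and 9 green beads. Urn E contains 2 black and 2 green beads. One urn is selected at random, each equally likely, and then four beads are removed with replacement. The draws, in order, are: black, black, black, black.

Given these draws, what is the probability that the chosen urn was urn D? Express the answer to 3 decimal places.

0.054

Under each hypothesis, the probability of the observed sequence is: P(data | urn A) = (1/4)(1/4)(1/4)(1/4) = 0.0039062; P(data | urn B) = (1/5)(1/5)(1/5)(1/5) = 0.0016; P(data | urn C) = (1/10)(1/10)(1/10)(1/10) = 0.0001; P(data | urn D) = (3/12)(3/12)(3/12)(3/12) = 0.0039062; P(data | urn E) = (2/4)(2/4)(2/4)(2/4) = 0.0625.
Weighting by the prior gives 1/5 · 0.0039062 = 0.00078125, 1/5 · 0.0016 = 0.00032, 1/5 · 0.0001 = 2e-05, 1/5 · 0.0039062 = 0.00078125, 1/5 · 0.0625 = 0.0125; these sum to 0.014403.
So P(urn D | data) = (0.00078125) / (0.014403) = 0.054244.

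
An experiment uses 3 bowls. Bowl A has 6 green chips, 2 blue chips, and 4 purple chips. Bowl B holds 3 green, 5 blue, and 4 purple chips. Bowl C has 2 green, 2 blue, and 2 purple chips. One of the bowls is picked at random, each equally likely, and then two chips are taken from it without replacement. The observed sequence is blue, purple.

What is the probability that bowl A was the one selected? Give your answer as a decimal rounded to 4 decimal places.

For each hypothesis, P(data | H) works out to: P(data | bowl A) = (2/12)(4/11) = 2/33; P(data | bowl B) = (5/12)(4/11) = 5/33; P(data | bowl C) = (2/6)(2/5) = 2/15.
The prior-weighted likelihoods are 1/3 · 2/33 = 2/99, 1/3 · 5/33 = 5/99, 1/3 · 2/15 = 2/45; with total 19/165.
By Bayes' rule, P(bowl A | data) = (2/99) / (19/165) = 10/57.

0.1754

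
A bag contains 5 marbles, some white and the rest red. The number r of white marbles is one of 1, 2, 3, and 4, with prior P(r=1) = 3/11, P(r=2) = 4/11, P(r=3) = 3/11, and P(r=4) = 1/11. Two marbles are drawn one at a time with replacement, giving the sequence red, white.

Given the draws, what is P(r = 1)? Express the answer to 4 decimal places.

Under each hypothesis, the probability of the observed sequence is: P(data | r = 1) = (4/5)(1/5) = 4/25; P(data | r = 2) = (3/5)(2/5) = 6/25; P(data | r = 3) = (2/5)(3/5) = 6/25; P(data | r = 4) = (1/5)(4/5) = 4/25.
Weighting by the prior gives 3/11 · 4/25 = 12/275, 4/11 · 6/25 = 24/275, 3/11 · 6/25 = 18/275, 1/11 · 4/25 = 4/275; these sum to 58/275.
Hence P(r = 1 | data) = (12/275) / (58/275) = 6/29.

0.2069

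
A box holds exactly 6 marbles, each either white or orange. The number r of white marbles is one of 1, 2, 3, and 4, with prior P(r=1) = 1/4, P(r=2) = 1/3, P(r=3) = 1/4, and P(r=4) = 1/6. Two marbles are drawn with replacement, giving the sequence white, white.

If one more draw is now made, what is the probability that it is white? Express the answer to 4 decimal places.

0.5214

Under each hypothesis, the probability of the observed sequence is: P(data | r = 1) = (1/6)(1/6) = 1/36; P(data | r = 2) = (2/6)(2/6) = 1/9; P(data | r = 3) = (3/6)(3/6) = 1/4; P(data | r = 4) = (4/6)(4/6) = 4/9.
The prior-weighted likelihoods are 1/4 · 1/36 = 1/144, 1/3 · 1/9 = 1/27, 1/4 · 1/4 = 1/16, 1/6 · 4/9 = 2/27; summing to 13/72.
Dividing through by the total gives posterior P(r = 1 | data) = 1/26, P(r = 2 | data) = 8/39, P(r = 3 | data) = 9/26, P(r = 4 | data) = 16/39.
The predictive probability is P(white next | data) = (1/6)(1/26) + (1/3)(8/39) + (1/2)(9/26) + (2/3)(16/39) = 61/117.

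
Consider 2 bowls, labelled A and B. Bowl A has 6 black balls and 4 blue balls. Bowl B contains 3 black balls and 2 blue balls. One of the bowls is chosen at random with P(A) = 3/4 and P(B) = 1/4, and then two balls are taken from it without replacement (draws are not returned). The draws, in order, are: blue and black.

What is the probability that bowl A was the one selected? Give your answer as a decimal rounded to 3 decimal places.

0.727

Under each hypothesis, the probability of the observed sequence is: P(data | bowl A) = (4/10)(6/9) = 4/15; P(data | bowl B) = (2/5)(3/4) = 3/10.
Multiplying each by its prior: 3/4 · 4/15 = 1/5, 1/4 · 3/10 = 3/40; summing to 11/40.
Therefore the posterior P(bowl A | data) = (1/5) / (11/40) = 8/11.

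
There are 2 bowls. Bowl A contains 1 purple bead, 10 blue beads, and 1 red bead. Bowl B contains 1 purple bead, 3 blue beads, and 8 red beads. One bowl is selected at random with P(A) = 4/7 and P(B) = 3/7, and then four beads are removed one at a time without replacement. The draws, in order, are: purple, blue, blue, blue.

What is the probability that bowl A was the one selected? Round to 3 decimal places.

The likelihood of the observed sequence under each hypothesis: P(data | bowl A) = (1/12)(10/11)(9/10)(8/9) = 0.060606; P(data | bowl B) = (1/12)(3/11)(2/10)(1/9) = 0.00050505.
The prior-weighted likelihoods are 4/7 · 0.060606 = 0.034632, 3/7 · 0.00050505 = 0.00021645; with total 0.034848.
Therefore the posterior P(bowl A | data) = (0.034632) / (0.034848) = 0.99379.

0.994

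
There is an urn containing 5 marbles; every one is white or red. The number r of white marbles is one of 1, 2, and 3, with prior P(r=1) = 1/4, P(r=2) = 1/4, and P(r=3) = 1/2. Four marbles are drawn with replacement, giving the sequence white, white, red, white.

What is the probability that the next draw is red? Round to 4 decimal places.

Compute the likelihood of the observed sequence for each case: P(data | r = 1) = (1/5)(1/5)(4/5)(1/5) = 4/625; P(data | r = 2) = (2/5)(2/5)(3/5)(2/5) = 24/625; P(data | r = 3) = (3/5)(3/5)(2/5)(3/5) = 54/625.
The prior-weighted likelihoods are 1/4 · 4/625 = 1/625, 1/4 · 24/625 = 6/625, 1/2 · 54/625 = 27/625; these sum to 34/625.
The posterior is then P(r = 1 | data) = 1/34, P(r = 2 | data) = 3/17, P(r = 3 | data) = 27/34.
So P(red next | data) = Σ P(red next | H) P(H | data) = (4/5)(1/34) + (3/5)(3/17) + (2/5)(27/34) = 38/85.

0.4471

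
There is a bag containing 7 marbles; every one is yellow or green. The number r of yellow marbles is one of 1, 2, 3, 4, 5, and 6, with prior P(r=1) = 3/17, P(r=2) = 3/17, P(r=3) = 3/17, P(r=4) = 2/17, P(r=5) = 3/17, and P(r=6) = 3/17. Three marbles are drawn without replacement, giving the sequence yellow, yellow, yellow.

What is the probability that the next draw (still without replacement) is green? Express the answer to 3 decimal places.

0.386

Compute the likelihood of the observed sequence for each case: P(data | r = 1) = (1/7)(0/6) = 0; P(data | r = 2) = (2/7)(1/6)(0/5) = 0; P(data | r = 3) = (3/7)(2/6)(1/5) = 1/35; P(data | r = 4) = (4/7)(3/6)(2/5) = 4/35; P(data | r = 5) = (5/7)(4/6)(3/5) = 2/7; P(data | r = 6) = (6/7)(5/6)(4/5) = 4/7.
Weighting by the prior gives 3/17 · 0 = 0, 3/17 · 0 = 0, 3/17 · 1/35 = 3/595, 2/17 · 4/35 = 8/595, 3/17 · 2/7 = 6/119, 3/17 · 4/7 = 12/119; these sum to 101/595.
Dividing through by the total gives posterior P(r = 1 | data) = 0, P(r = 2 | data) = 0, P(r = 3 | data) = 3/101, P(r = 4 | data) = 8/101, P(r = 5 | data) = 30/101, P(r = 6 | data) = 60/101.
So P(green next | data) = Σ P(green next | H) P(H | data) = (1)(3/101) + (3/4)(8/101) + (1/2)(30/101) + (1/4)(60/101) = 39/101.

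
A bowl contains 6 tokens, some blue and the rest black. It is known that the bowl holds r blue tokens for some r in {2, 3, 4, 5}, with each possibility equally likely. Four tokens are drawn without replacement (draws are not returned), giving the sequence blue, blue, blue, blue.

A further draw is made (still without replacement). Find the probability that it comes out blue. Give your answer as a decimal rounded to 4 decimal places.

0.4167

Compute the likelihood of the observed sequence for each case: P(data | r = 2) = (2/6)(1/5)(0/4) = 0; P(data | r = 3) = (3/6)(2/5)(1/4)(0/3) = 0; P(data | r = 4) = (4/6)(3/5)(2/4)(1/3) = 1/15; P(data | r = 5) = (5/6)(4/5)(3/4)(2/3) = 1/3.
The prior-weighted likelihoods are 1/4 · 0 = 0, 1/4 · 0 = 0, 1/4 · 1/15 = 1/60, 1/4 · 1/3 = 1/12; summing to 1/10.
The posterior is then P(r = 2 | data) = 0, P(r = 3 | data) = 0, P(r = 4 | data) = 1/6, P(r = 5 | data) = 5/6.
So P(blue next | data) = Σ P(blue next | H) P(H | data) = (0)(1/6) + (1/2)(5/6) = 5/12.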